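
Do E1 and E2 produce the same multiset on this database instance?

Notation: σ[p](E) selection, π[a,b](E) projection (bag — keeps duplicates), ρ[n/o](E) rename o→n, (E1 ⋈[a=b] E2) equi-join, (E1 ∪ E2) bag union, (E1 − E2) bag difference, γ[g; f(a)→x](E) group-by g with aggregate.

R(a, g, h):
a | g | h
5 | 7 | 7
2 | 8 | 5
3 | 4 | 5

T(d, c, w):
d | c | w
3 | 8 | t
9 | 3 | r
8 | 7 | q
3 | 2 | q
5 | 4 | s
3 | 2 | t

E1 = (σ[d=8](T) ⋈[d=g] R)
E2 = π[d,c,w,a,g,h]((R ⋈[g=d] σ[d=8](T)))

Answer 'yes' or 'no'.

E1 subexpression sizes:
  T → 6
  σ[d=8](T) → 1
  R → 3
  (σ[d=8](T) ⋈[d=g] R) → 1
E2 subexpression sizes:
  R → 3
  T → 6
  σ[d=8](T) → 1
  (R ⋈[g=d] σ[d=8](T)) → 1
  π[d,c,w,a,g,h]((R ⋈[g=d] σ[d=8](T))) → 1

E1 and E2 produce the same multiset:
d | c | w | a | g | h
8 | 7 | q | 2 | 8 | 5

yes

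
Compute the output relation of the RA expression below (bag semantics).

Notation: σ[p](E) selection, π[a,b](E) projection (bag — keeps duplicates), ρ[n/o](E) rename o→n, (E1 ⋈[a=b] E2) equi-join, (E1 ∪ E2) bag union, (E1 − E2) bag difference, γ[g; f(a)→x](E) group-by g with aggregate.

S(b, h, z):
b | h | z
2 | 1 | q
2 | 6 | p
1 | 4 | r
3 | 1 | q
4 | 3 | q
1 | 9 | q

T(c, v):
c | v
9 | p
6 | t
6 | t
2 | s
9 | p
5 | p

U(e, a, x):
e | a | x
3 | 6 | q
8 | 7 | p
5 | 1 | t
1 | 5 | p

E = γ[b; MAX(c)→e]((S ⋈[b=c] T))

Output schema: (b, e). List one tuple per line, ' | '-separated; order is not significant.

Subexpression sizes:
  S → 6
  T → 6
  (S ⋈[b=c] T) → 2
  γ[b; MAX(c)→e]((S ⋈[b=c] T)) → 1

== RESULT ==
b | e
2 | 2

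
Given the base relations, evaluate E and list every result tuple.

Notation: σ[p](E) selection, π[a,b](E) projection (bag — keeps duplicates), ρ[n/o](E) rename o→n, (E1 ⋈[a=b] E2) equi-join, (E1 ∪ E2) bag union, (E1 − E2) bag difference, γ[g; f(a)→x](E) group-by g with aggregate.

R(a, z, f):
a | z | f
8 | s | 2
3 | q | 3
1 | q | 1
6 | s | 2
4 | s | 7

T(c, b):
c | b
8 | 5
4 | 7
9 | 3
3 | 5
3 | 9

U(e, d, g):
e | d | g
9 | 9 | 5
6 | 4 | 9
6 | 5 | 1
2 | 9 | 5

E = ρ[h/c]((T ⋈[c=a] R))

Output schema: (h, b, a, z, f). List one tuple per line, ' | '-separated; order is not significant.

Subexpression sizes:
  T → 5
  R → 5
  (T ⋈[c=a] R) → 4
  ρ[h/c]((T ⋈[c=a] R)) → 4

== RESULT ==
h | b | a | z | f
3 | 5 | 3 | q | 3
3 | 9 | 3 | q | 3
4 | 7 | 4 | s | 7
8 | 5 | 8 | s | 2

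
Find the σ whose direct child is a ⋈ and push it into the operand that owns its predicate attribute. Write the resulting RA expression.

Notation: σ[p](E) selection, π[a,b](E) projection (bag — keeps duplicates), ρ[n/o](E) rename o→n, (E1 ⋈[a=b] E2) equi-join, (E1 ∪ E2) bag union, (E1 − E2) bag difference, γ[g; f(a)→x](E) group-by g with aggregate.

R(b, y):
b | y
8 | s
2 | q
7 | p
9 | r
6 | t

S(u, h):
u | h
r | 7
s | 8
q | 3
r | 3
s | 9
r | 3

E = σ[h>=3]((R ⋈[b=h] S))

σ filters on h, owned by the right side.
E' = (R ⋈[b=h] σ[h>=3](S))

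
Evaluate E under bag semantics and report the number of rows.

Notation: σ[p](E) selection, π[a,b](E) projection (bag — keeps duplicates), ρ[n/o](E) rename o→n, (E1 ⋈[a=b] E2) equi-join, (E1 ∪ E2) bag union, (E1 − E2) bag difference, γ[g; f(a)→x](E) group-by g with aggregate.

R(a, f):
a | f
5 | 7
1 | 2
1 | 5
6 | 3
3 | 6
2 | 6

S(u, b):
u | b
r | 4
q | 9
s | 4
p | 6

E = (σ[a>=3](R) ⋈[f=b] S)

Per-node cardinality:
  R → 6
  σ[a>=3](R) → 3
  S → 4
  (σ[a>=3](R) ⋈[f=b] S) → 1

|E| = 1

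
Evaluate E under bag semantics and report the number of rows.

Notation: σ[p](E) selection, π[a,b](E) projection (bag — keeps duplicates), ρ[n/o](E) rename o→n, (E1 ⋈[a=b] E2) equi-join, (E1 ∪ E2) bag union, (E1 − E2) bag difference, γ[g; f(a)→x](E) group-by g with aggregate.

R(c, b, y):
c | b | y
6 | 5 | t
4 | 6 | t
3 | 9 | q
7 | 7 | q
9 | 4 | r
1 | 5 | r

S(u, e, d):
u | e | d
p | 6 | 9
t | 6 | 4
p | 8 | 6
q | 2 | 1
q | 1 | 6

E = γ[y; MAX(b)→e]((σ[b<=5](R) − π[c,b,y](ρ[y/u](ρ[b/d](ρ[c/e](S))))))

Stepwise |·|:
  R → 6
  σ[b<=5](R) → 3
  S → 5
  ρ[c/e](S) → 5
  ρ[b/d](ρ[c/e](S)) → 5
  ρ[y/u](ρ[b/d](ρ[c/e](S))) → 5
  π[c,b,y](ρ[y/u](ρ[b/d](ρ[c/e](S)))) → 5
  (σ[b<=5](R) − π[c,b,y](ρ[y/u](ρ[b/d](ρ[c/e](S))))) → 3
  γ[y; MAX(b)→e]((σ[b<=5](R) − π[c,b,y](ρ[y/u](ρ[b/d](ρ[c/e](S)))))) → 2

|E| = 2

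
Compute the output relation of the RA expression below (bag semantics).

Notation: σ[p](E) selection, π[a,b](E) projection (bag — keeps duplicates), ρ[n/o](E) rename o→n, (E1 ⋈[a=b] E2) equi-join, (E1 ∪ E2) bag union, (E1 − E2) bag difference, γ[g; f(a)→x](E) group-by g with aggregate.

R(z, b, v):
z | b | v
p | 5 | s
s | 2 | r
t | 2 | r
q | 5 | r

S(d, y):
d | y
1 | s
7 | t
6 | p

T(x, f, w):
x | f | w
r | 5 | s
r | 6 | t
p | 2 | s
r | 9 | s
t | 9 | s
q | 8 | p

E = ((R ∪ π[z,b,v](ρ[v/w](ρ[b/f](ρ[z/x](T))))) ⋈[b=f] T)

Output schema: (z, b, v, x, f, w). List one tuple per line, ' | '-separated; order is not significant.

Per-node cardinality:
  R → 4
  T → 6
  ρ[z/x](T) → 6
  ρ[b/f](ρ[z/x](T)) → 6
  ρ[v/w](ρ[b/f](ρ[z/x](T))) → 6
  π[z,b,v](ρ[v/w](ρ[b/f](ρ[z/x](T)))) → 6
  (R ∪ π[z,b,v](ρ[v/w](ρ[b/f](ρ[z/x](T))))) → 10
  T → 6
  ((R ∪ π[z,b,v](ρ[v/w](ρ[b/f](ρ[z/x](T))))) ⋈[b=f] T) → 12

== RESULT ==
z | b | v | x | f | w
p | 2 | s | p | 2 | s
p | 5 | s | r | 5 | s
q | 5 | r | r | 5 | s
q | 8 | p | q | 8 | p
r | 5 | s | r | 5 | s
r | 6 | t | r | 6 | t
r | 9 | s | r | 9 | s
r | 9 | s | t | 9 | s
s | 2 | r | p | 2 | s
t | 2 | r | p | 2 | s
t | 9 | s | r | 9 | s
t | 9 | s | t | 9 | s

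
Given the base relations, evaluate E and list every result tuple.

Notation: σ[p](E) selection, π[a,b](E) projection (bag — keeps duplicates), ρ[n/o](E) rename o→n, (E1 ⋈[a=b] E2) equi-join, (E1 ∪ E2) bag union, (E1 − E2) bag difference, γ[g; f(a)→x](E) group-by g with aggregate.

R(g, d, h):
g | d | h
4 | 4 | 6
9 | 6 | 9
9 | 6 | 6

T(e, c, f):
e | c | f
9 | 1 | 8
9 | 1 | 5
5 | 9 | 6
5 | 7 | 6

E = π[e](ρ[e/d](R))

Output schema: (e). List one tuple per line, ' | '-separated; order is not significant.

Per-node cardinality:
  R → 3
  ρ[e/d](R) → 3
  π[e](ρ[e/d](R)) → 3

== RESULT ==
e
4
6
6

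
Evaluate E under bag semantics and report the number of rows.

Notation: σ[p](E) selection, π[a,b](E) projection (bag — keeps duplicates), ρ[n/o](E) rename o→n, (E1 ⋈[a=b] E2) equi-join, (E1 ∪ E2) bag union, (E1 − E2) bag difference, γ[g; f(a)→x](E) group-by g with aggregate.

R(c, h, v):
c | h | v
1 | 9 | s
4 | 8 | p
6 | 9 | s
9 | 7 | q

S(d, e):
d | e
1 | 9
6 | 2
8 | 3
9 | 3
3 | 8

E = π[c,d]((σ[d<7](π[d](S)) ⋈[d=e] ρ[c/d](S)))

Row counts bottom-up:
  S → 5
  π[d](S) → 5
  σ[d<7](π[d](S)) → 3
  S → 5
  ρ[c/d](S) → 5
  (σ[d<7](π[d](S)) ⋈[d=e] ρ[c/d](S)) → 2
  π[c,d]((σ[d<7](π[d](S)) ⋈[d=e] ρ[c/d](S))) → 2

|E| = 2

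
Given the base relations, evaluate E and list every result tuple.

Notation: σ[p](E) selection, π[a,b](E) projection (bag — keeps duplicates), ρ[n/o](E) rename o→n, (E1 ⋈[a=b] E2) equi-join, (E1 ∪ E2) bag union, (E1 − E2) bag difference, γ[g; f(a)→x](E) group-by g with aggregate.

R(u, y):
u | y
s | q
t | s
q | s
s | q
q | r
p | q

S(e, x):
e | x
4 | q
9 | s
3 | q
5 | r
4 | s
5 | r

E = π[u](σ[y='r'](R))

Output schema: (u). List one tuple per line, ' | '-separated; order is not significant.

Subexpression sizes:
  R → 6
  σ[y='r'](R) → 1
  π[u](σ[y='r'](R)) → 1

== RESULT ==
u
q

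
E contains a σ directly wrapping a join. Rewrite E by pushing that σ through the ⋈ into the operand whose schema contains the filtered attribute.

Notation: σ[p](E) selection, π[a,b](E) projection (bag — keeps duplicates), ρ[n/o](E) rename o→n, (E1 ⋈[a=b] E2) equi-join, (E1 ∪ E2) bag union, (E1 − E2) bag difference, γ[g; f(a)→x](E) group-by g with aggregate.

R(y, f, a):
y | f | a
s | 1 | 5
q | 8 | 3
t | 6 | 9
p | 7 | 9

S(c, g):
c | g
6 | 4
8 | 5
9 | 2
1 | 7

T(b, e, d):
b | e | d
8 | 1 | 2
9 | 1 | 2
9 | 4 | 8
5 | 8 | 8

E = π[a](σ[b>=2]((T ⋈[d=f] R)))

σ filters on b, owned by the left side.
E' = π[a]((σ[b>=2](T) ⋈[d=f] R))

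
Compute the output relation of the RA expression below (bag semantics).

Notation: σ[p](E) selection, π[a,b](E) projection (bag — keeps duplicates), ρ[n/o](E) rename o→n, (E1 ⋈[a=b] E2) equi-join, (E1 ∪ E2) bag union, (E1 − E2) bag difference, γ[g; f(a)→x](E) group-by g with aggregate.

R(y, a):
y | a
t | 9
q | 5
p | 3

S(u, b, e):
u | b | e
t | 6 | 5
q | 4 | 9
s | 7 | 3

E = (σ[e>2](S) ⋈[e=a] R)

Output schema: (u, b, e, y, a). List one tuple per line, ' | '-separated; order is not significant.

Subexpression sizes:
  S → 3
  σ[e>2](S) → 3
  R → 3
  (σ[e>2](S) ⋈[e=a] R) → 3

== RESULT ==
u | b | e | y | a
q | 4 | 9 | t | 9
s | 7 | 3 | p | 3
t | 6 | 5 | q | 5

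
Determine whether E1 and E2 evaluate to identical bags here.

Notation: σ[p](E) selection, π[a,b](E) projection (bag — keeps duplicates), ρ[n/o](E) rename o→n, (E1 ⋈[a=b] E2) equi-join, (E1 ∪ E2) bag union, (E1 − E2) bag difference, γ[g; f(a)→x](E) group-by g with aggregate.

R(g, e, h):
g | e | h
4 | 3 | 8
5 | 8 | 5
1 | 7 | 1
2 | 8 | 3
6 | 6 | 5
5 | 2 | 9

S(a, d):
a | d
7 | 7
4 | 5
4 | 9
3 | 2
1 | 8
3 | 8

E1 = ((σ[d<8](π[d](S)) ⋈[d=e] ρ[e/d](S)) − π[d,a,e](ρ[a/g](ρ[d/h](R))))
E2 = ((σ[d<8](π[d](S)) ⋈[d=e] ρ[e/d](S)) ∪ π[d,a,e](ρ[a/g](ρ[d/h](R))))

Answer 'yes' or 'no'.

E1 per-node cardinality:
  S → 6
  π[d](S) → 6
  σ[d<8](π[d](S)) → 3
  S → 6
  ρ[e/d](S) → 6
  (σ[d<8](π[d](S)) ⋈[d=e] ρ[e/d](S)) → 3
  R → 6
  ρ[d/h](R) → 6
  ρ[a/g](ρ[d/h](R)) → 6
  π[d,a,e](ρ[a/g](ρ[d/h](R))) → 6
  ((σ[d<8](π[d](S)) ⋈[d=e] ρ[e/d](S)) − π[d,a,e](ρ[a/g](ρ[d/h](R)))) → 3
E2 per-node cardinality:
  S → 6
  π[d](S) → 6
  σ[d<8](π[d](S)) → 3
  S → 6
  ρ[e/d](S) → 6
  (σ[d<8](π[d](S)) ⋈[d=e] ρ[e/d](S)) → 3
  R → 6
  ρ[d/h](R) → 6
  ρ[a/g](ρ[d/h](R)) → 6
  π[d,a,e](ρ[a/g](ρ[d/h](R))) → 6
  ((σ[d<8](π[d](S)) ⋈[d=e] ρ[e/d](S)) ∪ π[d,a,e](ρ[a/g](ρ[d/h](R)))) → 9

E1 result:
d | a | e
2 | 3 | 2
5 | 4 | 5
7 | 7 | 7
E2 result:
d | a | e
1 | 1 | 7
2 | 3 | 2
3 | 2 | 8
5 | 4 | 5
5 | 5 | 8
5 | 6 | 6
7 | 7 | 7
8 | 4 | 3
9 | 5 | 2
Witness: (1, 1, 7) appears 0× in E1 but 1× in E2.

no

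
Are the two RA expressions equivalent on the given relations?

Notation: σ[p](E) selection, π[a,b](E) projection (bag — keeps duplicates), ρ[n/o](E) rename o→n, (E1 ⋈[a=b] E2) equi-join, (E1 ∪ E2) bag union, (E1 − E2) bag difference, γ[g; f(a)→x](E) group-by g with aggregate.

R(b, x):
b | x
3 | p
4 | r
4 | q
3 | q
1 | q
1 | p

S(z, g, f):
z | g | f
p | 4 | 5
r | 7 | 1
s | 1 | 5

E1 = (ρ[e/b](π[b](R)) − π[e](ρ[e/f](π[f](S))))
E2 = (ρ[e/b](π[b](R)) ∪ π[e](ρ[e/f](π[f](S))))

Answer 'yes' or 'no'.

E1 row counts bottom-up:
  R → 6
  π[b](R) → 6
  ρ[e/b](π[b](R)) → 6
  S → 3
  π[f](S) → 3
  ρ[e/f](π[f](S)) → 3
  π[e](ρ[e/f](π[f](S))) → 3
  (ρ[e/b](π[b](R)) − π[e](ρ[e/f](π[f](S)))) → 5
E2 row counts bottom-up:
  R → 6
  π[b](R) → 6
  ρ[e/b](π[b](R)) → 6
  S → 3
  π[f](S) → 3
  ρ[e/f](π[f](S)) → 3
  π[e](ρ[e/f](π[f](S))) → 3
  (ρ[e/b](π[b](R)) ∪ π[e](ρ[e/f](π[f](S)))) → 9

E1 result:
e
1
3
3
4
4
E2 result:
e
1
1
1
3
3
4
4
5
5
Witness: (1,) appears 1× in E1 but 3× in E2.

no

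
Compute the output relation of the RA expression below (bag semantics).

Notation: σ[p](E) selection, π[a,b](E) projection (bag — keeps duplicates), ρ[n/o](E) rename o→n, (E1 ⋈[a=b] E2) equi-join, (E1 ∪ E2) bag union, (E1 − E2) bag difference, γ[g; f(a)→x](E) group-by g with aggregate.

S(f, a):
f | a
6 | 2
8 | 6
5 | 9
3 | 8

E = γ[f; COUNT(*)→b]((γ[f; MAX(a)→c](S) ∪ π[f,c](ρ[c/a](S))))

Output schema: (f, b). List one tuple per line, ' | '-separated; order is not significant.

Subexpression sizes:
  S → 4
  γ[f; MAX(a)→c](S) → 4
  S → 4
  ρ[c/a](S) → 4
  π[f,c](ρ[c/a](S)) → 4
  (γ[f; MAX(a)→c](S) ∪ π[f,c](ρ[c/a](S))) → 8
  γ[f; COUNT(*)→b]((γ[f; MAX(a)→c](S) ∪ π[f,c](ρ[c/a](S)))) → 4

== RESULT ==
f | b
3 | 2
5 | 2
6 | 2
8 | 2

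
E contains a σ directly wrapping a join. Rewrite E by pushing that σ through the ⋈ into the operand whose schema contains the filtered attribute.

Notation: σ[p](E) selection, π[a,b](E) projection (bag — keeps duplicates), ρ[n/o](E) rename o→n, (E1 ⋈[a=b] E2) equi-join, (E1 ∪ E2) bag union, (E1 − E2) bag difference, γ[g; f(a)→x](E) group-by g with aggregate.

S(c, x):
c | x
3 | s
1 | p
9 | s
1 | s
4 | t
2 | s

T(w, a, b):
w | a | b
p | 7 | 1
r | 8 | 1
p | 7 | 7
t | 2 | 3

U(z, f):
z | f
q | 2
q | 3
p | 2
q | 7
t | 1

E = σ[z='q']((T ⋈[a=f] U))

σ filters on z, owned by the right side.
E' = (T ⋈[a=f] σ[z='q'](U))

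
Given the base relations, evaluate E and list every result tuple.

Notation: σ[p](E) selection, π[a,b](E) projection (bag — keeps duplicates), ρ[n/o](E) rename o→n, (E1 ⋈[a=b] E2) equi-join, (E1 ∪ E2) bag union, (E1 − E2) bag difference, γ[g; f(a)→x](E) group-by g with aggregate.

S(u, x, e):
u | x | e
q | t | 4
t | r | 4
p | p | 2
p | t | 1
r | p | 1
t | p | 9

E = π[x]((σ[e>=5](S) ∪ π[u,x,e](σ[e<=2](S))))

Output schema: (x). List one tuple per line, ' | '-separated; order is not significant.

Row counts bottom-up:
  S → 6
  σ[e>=5](S) → 1
  S → 6
  σ[e<=2](S) → 3
  π[u,x,e](σ[e<=2](S)) → 3
  (σ[e>=5](S) ∪ π[u,x,e](σ[e<=2](S))) → 4
  π[x]((σ[e>=5](S) ∪ π[u,x,e](σ[e<=2](S)))) → 4

== RESULT ==
x
p
p
p
t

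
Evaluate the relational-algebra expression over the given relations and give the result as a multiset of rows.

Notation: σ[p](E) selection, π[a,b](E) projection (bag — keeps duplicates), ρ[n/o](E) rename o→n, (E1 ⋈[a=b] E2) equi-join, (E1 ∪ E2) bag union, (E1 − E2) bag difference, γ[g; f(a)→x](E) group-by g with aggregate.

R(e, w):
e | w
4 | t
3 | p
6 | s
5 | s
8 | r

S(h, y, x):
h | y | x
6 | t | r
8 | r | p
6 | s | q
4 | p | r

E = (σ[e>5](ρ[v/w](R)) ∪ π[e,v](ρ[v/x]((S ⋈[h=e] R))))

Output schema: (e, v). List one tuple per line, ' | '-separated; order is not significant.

Row counts bottom-up:
  R → 5
  ρ[v/w](R) → 5
  σ[e>5](ρ[v/w](R)) → 2
  S → 4
  R → 5
  (S ⋈[h=e] R) → 4
  ρ[v/x]((S ⋈[h=e] R)) → 4
  π[e,v](ρ[v/x]((S ⋈[h=e] R))) → 4
  (σ[e>5](ρ[v/w](R)) ∪ π[e,v](ρ[v/x]((S ⋈[h=e] R)))) → 6

== RESULT ==
e | v
4 | r
6 | q
6 | r
6 | s
8 | p
8 | r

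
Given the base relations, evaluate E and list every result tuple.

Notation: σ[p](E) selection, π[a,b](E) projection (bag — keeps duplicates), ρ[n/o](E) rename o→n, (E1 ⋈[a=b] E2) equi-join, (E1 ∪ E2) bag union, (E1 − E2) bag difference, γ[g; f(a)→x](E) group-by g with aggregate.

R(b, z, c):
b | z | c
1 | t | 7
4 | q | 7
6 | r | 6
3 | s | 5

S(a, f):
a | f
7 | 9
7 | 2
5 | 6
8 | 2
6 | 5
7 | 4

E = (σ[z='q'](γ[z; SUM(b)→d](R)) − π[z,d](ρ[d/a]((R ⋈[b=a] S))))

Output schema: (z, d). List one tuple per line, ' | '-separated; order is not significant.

Subexpression sizes:
  R → 4
  γ[z; SUM(b)→d](R) → 4
  σ[z='q'](γ[z; SUM(b)→d](R)) → 1
  R → 4
  S → 6
  (R ⋈[b=a] S) → 1
  ρ[d/a]((R ⋈[b=a] S)) → 1
  π[z,d](ρ[d/a]((R ⋈[b=a] S))) → 1
  (σ[z='q'](γ[z; SUM(b)→d](R)) − π[z,d](ρ[d/a]((R ⋈[b=a] S)))) → 1

== RESULT ==
z | d
q | 4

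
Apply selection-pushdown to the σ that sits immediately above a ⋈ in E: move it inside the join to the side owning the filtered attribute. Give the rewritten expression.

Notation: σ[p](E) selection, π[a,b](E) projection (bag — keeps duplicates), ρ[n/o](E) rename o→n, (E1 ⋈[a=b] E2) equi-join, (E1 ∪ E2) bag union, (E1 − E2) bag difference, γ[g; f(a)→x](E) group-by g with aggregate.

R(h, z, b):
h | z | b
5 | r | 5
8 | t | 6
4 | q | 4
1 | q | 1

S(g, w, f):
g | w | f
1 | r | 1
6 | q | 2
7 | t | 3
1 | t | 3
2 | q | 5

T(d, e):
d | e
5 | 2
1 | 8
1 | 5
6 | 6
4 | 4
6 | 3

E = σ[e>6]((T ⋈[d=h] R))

σ filters on e, owned by the left side.
E' = (σ[e>6](T) ⋈[d=h] R)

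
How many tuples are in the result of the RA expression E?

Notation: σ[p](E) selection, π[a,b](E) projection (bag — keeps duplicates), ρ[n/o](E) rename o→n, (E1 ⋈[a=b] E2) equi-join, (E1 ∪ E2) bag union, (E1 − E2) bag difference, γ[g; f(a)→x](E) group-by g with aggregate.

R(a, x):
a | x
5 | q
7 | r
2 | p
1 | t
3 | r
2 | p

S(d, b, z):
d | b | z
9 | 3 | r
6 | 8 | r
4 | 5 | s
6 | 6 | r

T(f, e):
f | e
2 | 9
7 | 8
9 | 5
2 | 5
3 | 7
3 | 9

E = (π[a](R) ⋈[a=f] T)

Per-node cardinality:
  R → 6
  π[a](R) → 6
  T → 6
  (π[a](R) ⋈[a=f] T) → 7

|E| = 7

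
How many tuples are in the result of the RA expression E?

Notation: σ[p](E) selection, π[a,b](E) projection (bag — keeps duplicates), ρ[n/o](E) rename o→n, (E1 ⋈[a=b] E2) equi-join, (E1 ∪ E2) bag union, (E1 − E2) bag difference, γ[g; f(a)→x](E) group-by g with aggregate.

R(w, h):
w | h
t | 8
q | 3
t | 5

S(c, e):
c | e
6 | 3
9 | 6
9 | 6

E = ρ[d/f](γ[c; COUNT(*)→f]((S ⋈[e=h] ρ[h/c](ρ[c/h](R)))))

Per-node cardinality:
  S → 3
  R → 3
  ρ[c/h](R) → 3
  ρ[h/c](ρ[c/h](R)) → 3
  (S ⋈[e=h] ρ[h/c](ρ[c/h](R))) → 1
  γ[c; COUNT(*)→f]((S ⋈[e=h] ρ[h/c](ρ[c/h](R)))) → 1
  ρ[d/f](γ[c; COUNT(*)→f]((S ⋈[e=h] ρ[h/c](ρ[c/h](R))))) → 1

|E| = 1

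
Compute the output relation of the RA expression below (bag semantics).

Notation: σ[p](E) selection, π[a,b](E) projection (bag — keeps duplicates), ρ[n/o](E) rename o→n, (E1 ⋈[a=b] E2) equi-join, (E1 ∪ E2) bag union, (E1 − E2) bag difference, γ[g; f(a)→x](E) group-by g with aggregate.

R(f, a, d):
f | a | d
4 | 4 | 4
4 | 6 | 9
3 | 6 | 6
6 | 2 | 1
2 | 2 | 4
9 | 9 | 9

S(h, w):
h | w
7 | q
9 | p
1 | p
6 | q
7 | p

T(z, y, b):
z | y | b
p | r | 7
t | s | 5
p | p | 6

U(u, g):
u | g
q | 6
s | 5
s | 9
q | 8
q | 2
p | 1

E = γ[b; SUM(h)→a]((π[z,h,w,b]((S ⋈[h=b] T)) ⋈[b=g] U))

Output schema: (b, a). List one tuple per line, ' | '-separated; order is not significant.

Row counts bottom-up:
  S → 5
  T → 3
  (S ⋈[h=b] T) → 3
  π[z,h,w,b]((S ⋈[h=b] T)) → 3
  U → 6
  (π[z,h,w,b]((S ⋈[h=b] T)) ⋈[b=g] U) → 1
  γ[b; SUM(h)→a]((π[z,h,w,b]((S ⋈[h=b] T)) ⋈[b=g] U)) → 1

== RESULT ==
b | a
6 | 6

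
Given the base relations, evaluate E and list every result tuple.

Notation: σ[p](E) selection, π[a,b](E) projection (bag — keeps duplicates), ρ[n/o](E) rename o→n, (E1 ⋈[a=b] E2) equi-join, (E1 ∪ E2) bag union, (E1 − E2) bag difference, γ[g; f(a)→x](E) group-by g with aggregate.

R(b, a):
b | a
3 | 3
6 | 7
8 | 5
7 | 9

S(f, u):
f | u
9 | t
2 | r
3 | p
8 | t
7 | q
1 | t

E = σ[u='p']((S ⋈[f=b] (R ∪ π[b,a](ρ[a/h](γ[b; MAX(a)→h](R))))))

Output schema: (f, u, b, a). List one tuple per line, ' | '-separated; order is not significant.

Per-node cardinality:
  S → 6
  R → 4
  R → 4
  γ[b; MAX(a)→h](R) → 4
  ρ[a/h](γ[b; MAX(a)→h](R)) → 4
  π[b,a](ρ[a/h](γ[b; MAX(a)→h](R))) → 4
  (R ∪ π[b,a](ρ[a/h](γ[b; MAX(a)→h](R)))) → 8
  (S ⋈[f=b] (R ∪ π[b,a](ρ[a/h](γ[b; MAX(a)→h](R))))) → 6
  σ[u='p']((S ⋈[f=b] (R ∪ π[b,a](ρ[a/h](γ[b; MAX(a)→h](R)))))) → 2

== RESULT ==
f | u | b | a
3 | p | 3 | 3
3 | p | 3 | 3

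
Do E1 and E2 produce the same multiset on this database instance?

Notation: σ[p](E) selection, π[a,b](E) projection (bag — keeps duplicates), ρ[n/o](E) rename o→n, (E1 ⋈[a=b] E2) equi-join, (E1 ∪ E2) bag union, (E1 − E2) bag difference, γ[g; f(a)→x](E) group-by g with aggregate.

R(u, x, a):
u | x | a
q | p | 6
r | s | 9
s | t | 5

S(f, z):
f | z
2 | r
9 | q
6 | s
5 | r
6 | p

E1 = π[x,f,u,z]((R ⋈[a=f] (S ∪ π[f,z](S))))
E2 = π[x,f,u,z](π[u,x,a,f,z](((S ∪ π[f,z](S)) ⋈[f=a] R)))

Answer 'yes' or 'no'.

E1 row counts bottom-up:
  R → 3
  S → 5
  S → 5
  π[f,z](S) → 5
  (S ∪ π[f,z](S)) → 10
  (R ⋈[a=f] (S ∪ π[f,z](S))) → 8
  π[x,f,u,z]((R ⋈[a=f] (S ∪ π[f,z](S)))) → 8
E2 row counts bottom-up:
  S → 5
  S → 5
  π[f,z](S) → 5
  (S ∪ π[f,z](S)) → 10
  R → 3
  ((S ∪ π[f,z](S)) ⋈[f=a] R) → 8
  π[u,x,a,f,z](((S ∪ π[f,z](S)) ⋈[f=a] R)) → 8
  π[x,f,u,z](π[u,x,a,f,z](((S ∪ π[f,z](S)) ⋈[f=a] R))) → 8

E1 and E2 produce the same multiset:
x | f | u | z
p | 6 | q | p
p | 6 | q | p
p | 6 | q | s
p | 6 | q | s
s | 9 | r | q
s | 9 | r | q
t | 5 | s | r
t | 5 | s | r

yes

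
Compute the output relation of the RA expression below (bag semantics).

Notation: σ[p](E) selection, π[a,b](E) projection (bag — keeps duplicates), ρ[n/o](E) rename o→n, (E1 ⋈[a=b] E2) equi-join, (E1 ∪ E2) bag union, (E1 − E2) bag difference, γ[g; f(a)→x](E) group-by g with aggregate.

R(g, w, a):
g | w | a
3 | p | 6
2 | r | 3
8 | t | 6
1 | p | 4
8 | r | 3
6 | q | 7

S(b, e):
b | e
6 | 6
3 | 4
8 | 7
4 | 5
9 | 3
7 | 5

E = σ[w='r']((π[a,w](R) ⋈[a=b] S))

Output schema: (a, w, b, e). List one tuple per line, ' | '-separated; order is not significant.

Per-node cardinality:
  R → 6
  π[a,w](R) → 6
  S → 6
  (π[a,w](R) ⋈[a=b] S) → 6
  σ[w='r']((π[a,w](R) ⋈[a=b] S)) → 2

== RESULT ==
a | w | b | e
3 | r | 3 | 4
3 | r | 3 | 4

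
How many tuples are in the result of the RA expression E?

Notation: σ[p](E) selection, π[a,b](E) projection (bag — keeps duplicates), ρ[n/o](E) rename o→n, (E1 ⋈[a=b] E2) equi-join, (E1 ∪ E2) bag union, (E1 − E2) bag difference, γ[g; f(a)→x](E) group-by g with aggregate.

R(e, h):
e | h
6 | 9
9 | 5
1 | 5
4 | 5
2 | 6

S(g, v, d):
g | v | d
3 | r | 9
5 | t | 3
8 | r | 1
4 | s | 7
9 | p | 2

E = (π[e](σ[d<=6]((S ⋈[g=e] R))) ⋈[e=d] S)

Subexpression sizes:
  S → 5
  R → 5
  (S ⋈[g=e] R) → 2
  σ[d<=6]((S ⋈[g=e] R)) → 1
  π[e](σ[d<=6]((S ⋈[g=e] R))) → 1
  S → 5
  (π[e](σ[d<=6]((S ⋈[g=e] R))) ⋈[e=d] S) → 1

|E| = 1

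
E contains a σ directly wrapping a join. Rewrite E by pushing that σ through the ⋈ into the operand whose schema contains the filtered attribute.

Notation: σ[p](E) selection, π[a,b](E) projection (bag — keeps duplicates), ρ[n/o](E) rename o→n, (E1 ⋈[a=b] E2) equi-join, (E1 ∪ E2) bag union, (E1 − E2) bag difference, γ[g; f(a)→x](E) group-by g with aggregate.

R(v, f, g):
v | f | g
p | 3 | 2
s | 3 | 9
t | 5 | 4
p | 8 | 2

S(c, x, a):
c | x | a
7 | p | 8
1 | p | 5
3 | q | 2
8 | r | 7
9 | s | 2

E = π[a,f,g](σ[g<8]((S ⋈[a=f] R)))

σ filters on g, owned by the right side.
E' = π[a,f,g]((S ⋈[a=f] σ[g<8](R)))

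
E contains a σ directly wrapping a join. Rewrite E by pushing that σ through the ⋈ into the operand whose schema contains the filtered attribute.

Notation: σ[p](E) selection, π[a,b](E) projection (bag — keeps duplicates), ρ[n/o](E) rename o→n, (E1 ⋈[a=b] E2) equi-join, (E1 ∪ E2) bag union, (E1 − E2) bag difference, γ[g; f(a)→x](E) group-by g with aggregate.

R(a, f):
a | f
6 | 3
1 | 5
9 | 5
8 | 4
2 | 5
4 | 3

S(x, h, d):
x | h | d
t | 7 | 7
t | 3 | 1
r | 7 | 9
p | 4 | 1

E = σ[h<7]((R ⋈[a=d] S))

σ filters on h, owned by the right side.
E' = (R ⋈[a=d] σ[h<7](S))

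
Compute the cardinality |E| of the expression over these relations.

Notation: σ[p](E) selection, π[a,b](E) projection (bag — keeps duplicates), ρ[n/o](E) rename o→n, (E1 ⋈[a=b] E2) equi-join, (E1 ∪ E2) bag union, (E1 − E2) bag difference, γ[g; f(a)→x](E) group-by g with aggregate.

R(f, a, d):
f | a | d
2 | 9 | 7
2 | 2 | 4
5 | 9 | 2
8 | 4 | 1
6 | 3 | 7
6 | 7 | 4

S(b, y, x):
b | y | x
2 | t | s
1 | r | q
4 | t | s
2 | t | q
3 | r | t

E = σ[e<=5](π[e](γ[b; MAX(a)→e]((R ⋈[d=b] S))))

Subexpression sizes:
  R → 6
  S → 5
  (R ⋈[d=b] S) → 5
  γ[b; MAX(a)→e]((R ⋈[d=b] S)) → 3
  π[e](γ[b; MAX(a)→e]((R ⋈[d=b] S))) → 3
  σ[e<=5](π[e](γ[b; MAX(a)→e]((R ⋈[d=b] S)))) → 1

|E| = 1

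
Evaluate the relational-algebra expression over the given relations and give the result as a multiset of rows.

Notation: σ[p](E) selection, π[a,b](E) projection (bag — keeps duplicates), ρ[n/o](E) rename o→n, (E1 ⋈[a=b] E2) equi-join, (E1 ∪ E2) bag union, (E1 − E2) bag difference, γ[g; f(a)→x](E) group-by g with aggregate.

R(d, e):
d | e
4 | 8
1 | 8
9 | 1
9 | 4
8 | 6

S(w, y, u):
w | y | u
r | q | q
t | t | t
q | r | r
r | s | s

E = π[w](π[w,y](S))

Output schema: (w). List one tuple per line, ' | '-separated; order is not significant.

Per-node cardinality:
  S → 4
  π[w,y](S) → 4
  π[w](π[w,y](S)) → 4

== RESULT ==
w
q
r
r
t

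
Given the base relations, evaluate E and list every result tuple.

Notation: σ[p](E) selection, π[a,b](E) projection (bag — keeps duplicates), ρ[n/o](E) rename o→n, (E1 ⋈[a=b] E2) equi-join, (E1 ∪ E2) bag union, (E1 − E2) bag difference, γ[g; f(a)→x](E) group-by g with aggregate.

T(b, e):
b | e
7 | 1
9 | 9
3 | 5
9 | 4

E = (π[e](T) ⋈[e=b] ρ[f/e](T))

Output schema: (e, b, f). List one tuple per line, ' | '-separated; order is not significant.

Subexpression sizes:
  T → 4
  π[e](T) → 4
  T → 4
  ρ[f/e](T) → 4
  (π[e](T) ⋈[e=b] ρ[f/e](T)) → 2

== RESULT ==
e | b | f
9 | 9 | 4
9 | 9 | 9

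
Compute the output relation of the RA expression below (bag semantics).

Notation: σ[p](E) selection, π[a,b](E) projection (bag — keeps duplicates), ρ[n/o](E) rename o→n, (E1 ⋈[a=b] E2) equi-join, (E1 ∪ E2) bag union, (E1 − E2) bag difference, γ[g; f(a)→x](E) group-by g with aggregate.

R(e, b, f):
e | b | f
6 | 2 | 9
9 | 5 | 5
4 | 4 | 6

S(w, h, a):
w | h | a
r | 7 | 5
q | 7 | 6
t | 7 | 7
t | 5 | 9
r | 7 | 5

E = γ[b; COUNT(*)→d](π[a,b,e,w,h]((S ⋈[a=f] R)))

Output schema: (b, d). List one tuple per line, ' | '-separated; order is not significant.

Row counts bottom-up:
  S → 5
  R → 3
  (S ⋈[a=f] R) → 4
  π[a,b,e,w,h]((S ⋈[a=f] R)) → 4
  γ[b; COUNT(*)→d](π[a,b,e,w,h]((S ⋈[a=f] R))) → 3

== RESULT ==
b | d
2 | 1
4 | 1
5 | 2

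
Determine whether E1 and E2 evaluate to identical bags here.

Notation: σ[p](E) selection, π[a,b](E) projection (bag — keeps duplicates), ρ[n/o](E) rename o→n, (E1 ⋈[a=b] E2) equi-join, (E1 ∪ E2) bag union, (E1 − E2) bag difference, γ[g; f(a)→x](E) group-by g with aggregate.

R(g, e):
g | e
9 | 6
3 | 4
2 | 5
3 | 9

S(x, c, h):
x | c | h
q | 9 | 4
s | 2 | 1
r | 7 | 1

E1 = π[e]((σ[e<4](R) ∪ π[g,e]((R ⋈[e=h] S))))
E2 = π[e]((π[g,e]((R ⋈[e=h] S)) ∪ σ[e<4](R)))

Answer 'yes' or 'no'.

E1 row counts bottom-up:
  R → 4
  σ[e<4](R) → 0
  R → 4
  S → 3
  (R ⋈[e=h] S) → 1
  π[g,e]((R ⋈[e=h] S)) → 1
  (σ[e<4](R) ∪ π[g,e]((R ⋈[e=h] S))) → 1
  π[e]((σ[e<4](R) ∪ π[g,e]((R ⋈[e=h] S)))) → 1
E2 row counts bottom-up:
  R → 4
  S → 3
  (R ⋈[e=h] S) → 1
  π[g,e]((R ⋈[e=h] S)) → 1
  R → 4
  σ[e<4](R) → 0
  (π[g,e]((R ⋈[e=h] S)) ∪ σ[e<4](R)) → 1
  π[e]((π[g,e]((R ⋈[e=h] S)) ∪ σ[e<4](R))) → 1

E1 and E2 produce the same multiset:
e
4

yes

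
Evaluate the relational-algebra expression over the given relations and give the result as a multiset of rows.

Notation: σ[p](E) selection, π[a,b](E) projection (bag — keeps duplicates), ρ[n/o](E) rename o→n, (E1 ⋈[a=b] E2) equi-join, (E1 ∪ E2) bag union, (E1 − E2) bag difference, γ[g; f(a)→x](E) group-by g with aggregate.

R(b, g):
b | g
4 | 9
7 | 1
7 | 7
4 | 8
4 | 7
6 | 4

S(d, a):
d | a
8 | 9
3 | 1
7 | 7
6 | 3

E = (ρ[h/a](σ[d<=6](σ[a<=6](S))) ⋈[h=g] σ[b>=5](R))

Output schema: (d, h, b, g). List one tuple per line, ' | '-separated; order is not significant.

Per-node cardinality:
  S → 4
  σ[a<=6](S) → 2
  σ[d<=6](σ[a<=6](S)) → 2
  ρ[h/a](σ[d<=6](σ[a<=6](S))) → 2
  R → 6
  σ[b>=5](R) → 3
  (ρ[h/a](σ[d<=6](σ[a<=6](S))) ⋈[h=g] σ[b>=5](R)) → 1

== RESULT ==
d | h | b | g
3 | 1 | 7 | 1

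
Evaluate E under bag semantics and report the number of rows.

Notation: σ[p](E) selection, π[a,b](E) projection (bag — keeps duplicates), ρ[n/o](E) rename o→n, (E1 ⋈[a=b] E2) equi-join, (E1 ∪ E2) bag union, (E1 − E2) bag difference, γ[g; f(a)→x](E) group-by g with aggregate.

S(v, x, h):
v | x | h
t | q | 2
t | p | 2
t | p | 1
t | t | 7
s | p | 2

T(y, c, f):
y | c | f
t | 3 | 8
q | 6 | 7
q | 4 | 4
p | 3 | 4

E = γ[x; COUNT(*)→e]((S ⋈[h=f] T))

Subexpression sizes:
  S → 5
  T → 4
  (S ⋈[h=f] T) → 1
  γ[x; COUNT(*)→e]((S ⋈[h=f] T)) → 1

|E| = 1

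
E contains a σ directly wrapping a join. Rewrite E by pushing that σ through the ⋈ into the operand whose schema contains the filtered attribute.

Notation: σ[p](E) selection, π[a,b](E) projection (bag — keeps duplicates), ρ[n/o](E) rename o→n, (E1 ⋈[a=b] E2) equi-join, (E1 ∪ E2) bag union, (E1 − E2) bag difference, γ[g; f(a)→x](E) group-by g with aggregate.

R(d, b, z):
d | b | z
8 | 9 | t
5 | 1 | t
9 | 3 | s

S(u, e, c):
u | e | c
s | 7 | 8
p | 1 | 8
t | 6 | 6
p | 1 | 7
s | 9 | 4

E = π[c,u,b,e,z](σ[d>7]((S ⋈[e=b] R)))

σ filters on d, owned by the right side.
E' = π[c,u,b,e,z]((S ⋈[e=b] σ[d>7](R)))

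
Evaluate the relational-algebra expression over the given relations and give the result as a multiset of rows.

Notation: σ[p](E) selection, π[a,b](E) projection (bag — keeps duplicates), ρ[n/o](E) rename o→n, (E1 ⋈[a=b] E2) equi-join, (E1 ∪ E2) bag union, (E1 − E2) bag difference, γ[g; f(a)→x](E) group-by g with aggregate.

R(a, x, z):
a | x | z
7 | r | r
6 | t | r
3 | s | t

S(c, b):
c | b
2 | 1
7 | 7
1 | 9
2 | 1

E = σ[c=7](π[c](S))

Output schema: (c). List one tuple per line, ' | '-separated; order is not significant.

Row counts bottom-up:
  S → 4
  π[c](S) → 4
  σ[c=7](π[c](S)) → 1

== RESULT ==
c
7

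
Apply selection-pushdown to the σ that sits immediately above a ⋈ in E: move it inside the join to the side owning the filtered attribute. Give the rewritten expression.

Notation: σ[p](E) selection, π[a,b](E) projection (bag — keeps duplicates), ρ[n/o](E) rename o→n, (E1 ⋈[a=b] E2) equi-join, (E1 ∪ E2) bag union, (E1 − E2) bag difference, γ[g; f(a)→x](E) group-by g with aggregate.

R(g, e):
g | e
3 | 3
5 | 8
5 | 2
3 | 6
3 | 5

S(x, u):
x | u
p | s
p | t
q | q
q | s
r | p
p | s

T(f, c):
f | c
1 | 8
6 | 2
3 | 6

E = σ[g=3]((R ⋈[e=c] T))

σ filters on g, owned by the left side.
E' = (σ[g=3](R) ⋈[e=c] T)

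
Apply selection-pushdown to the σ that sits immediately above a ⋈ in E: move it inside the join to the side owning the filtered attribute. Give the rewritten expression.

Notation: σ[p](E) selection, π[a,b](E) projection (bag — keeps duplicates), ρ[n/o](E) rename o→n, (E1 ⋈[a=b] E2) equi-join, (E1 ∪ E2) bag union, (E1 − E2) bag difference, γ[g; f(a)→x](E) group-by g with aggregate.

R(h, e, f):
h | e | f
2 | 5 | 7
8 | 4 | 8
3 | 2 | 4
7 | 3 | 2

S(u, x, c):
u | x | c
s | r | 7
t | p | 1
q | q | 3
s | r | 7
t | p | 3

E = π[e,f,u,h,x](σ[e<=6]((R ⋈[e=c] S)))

σ filters on e, owned by the left side.
E' = π[e,f,u,h,x]((σ[e<=6](R) ⋈[e=c] S))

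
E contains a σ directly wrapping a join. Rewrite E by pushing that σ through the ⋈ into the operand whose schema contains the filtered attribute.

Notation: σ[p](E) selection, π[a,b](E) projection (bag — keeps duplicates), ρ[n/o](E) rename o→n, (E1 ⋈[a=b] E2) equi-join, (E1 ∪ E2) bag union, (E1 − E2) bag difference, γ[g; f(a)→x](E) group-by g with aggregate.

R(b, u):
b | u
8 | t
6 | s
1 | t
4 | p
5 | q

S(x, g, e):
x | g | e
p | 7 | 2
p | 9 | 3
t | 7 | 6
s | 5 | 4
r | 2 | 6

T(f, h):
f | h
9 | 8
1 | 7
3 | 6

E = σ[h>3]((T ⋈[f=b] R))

σ filters on h, owned by the left side.
E' = (σ[h>3](T) ⋈[f=b] R)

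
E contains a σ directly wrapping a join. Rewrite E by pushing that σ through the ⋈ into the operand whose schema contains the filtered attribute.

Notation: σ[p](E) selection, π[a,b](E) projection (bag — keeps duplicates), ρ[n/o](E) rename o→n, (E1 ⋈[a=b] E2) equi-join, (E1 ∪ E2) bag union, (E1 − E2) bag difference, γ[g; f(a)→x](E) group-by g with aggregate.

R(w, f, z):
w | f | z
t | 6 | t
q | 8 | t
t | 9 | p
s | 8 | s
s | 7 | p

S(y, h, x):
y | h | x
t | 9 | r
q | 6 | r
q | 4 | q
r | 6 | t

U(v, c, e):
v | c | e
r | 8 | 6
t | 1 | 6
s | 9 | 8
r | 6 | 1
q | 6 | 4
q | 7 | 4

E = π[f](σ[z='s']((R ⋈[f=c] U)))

σ filters on z, owned by the left side.
E' = π[f]((σ[z='s'](R) ⋈[f=c] U))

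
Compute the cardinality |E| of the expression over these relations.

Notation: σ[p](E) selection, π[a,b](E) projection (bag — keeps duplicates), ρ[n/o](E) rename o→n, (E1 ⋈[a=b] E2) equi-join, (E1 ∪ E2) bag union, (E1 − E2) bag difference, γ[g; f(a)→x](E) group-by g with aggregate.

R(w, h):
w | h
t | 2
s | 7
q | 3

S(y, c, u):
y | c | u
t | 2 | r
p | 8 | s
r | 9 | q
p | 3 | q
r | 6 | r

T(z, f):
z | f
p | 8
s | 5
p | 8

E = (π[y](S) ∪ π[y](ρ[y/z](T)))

Row counts bottom-up:
  S → 5
  π[y](S) → 5
  T → 3
  ρ[y/z](T) → 3
  π[y](ρ[y/z](T)) → 3
  (π[y](S) ∪ π[y](ρ[y/z](T))) → 8

|E| = 8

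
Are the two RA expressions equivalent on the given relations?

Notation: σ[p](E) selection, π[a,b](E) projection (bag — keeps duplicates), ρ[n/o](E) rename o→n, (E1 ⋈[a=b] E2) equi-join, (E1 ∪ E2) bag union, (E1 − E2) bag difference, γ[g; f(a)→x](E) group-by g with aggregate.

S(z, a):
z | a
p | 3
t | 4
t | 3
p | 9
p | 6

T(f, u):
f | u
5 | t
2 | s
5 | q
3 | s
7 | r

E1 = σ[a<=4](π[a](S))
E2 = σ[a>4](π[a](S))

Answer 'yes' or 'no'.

E1 subexpression sizes:
  S → 5
  π[a](S) → 5
  σ[a<=4](π[a](S)) → 3
E2 subexpression sizes:
  S → 5
  π[a](S) → 5
  σ[a>4](π[a](S)) → 2

E1 result:
a
3
3
4
E2 result:
a
6
9
Witness: (6,) appears 0× in E1 but 1× in E2.

no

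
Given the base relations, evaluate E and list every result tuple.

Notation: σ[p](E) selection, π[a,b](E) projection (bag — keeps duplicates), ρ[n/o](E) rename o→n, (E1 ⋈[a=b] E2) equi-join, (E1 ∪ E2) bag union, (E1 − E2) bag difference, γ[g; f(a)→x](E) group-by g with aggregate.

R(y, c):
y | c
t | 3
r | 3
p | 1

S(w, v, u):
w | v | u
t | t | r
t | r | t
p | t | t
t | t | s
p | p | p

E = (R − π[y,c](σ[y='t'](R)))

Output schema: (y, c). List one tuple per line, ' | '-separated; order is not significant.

Stepwise |·|:
  R → 3
  R → 3
  σ[y='t'](R) → 1
  π[y,c](σ[y='t'](R)) → 1
  (R − π[y,c](σ[y='t'](R))) → 2

== RESULT ==
y | c
p | 1
r | 3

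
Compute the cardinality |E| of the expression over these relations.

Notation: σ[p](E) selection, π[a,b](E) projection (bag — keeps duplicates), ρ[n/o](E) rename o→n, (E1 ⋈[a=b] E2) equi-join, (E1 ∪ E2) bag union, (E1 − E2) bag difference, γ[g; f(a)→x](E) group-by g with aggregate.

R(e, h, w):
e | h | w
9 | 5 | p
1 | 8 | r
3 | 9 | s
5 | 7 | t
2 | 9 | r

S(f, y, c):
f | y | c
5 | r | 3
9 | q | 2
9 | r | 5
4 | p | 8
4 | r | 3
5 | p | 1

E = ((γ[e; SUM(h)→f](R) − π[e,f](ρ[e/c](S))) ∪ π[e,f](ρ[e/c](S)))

Stepwise |·|:
  R → 5
  γ[e; SUM(h)→f](R) → 5
  S → 6
  ρ[e/c](S) → 6
  π[e,f](ρ[e/c](S)) → 6
  (γ[e; SUM(h)→f](R) − π[e,f](ρ[e/c](S))) → 4
  S → 6
  ρ[e/c](S) → 6
  π[e,f](ρ[e/c](S)) → 6
  ((γ[e; SUM(h)→f](R) − π[e,f](ρ[e/c](S))) ∪ π[e,f](ρ[e/c](S))) → 10

|E| = 10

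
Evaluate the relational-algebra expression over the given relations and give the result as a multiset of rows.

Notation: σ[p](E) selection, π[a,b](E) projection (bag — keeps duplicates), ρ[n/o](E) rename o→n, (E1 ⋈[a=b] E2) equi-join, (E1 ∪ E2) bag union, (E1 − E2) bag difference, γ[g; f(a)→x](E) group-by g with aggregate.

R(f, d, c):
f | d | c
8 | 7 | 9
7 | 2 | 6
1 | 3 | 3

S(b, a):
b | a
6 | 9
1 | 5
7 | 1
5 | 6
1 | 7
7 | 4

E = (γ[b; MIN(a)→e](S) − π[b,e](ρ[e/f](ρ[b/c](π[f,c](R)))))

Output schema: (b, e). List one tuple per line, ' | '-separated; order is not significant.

Stepwise |·|:
  S → 6
  γ[b; MIN(a)→e](S) → 4
  R → 3
  π[f,c](R) → 3
  ρ[b/c](π[f,c](R)) → 3
  ρ[e/f](ρ[b/c](π[f,c](R))) → 3
  π[b,e](ρ[e/f](ρ[b/c](π[f,c](R)))) → 3
  (γ[b; MIN(a)→e](S) − π[b,e](ρ[e/f](ρ[b/c](π[f,c](R))))) → 4

== RESULT ==
b | e
1 | 5
5 | 6
6 | 9
7 | 1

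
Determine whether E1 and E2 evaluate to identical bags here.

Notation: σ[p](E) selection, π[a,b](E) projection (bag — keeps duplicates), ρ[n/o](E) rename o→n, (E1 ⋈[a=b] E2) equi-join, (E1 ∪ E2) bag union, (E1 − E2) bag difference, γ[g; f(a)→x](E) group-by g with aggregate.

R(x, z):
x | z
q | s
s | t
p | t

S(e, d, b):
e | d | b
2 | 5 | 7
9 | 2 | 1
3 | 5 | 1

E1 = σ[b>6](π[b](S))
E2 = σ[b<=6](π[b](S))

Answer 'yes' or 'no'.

E1 stepwise |·|:
  S → 3
  π[b](S) → 3
  σ[b>6](π[b](S)) → 1
E2 stepwise |·|:
  S → 3
  π[b](S) → 3
  σ[b<=6](π[b](S)) → 2

E1 result:
b
7
E2 result:
b
1
1
Witness: (1,) appears 0× in E1 but 2× in E2.

no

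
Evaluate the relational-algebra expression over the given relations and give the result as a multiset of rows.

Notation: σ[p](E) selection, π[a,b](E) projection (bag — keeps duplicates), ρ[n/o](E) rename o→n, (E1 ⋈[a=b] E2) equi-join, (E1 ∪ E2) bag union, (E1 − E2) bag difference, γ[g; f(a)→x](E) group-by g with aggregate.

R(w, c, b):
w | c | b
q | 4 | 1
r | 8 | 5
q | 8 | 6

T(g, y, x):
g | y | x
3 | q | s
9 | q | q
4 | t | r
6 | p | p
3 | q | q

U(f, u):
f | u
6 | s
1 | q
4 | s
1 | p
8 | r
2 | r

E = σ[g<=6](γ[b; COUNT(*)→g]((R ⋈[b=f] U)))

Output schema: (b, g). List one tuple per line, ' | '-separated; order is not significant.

Row counts bottom-up:
  R → 3
  U → 6
  (R ⋈[b=f] U) → 3
  γ[b; COUNT(*)→g]((R ⋈[b=f] U)) → 2
  σ[g<=6](γ[b; COUNT(*)→g]((R ⋈[b=f] U))) → 2

== RESULT ==
b | g
1 | 2
6 | 1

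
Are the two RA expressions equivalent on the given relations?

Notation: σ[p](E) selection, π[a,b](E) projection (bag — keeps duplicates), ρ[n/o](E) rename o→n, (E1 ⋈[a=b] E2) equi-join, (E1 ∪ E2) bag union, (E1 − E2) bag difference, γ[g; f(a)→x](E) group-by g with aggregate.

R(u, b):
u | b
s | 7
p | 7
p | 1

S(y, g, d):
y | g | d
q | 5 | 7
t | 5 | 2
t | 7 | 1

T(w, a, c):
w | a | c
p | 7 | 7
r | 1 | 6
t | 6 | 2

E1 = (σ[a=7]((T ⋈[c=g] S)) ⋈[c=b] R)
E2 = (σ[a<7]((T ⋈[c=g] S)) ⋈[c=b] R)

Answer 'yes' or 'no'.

E1 subexpression sizes:
  T → 3
  S → 3
  (T ⋈[c=g] S) → 1
  σ[a=7]((T ⋈[c=g] S)) → 1
  R → 3
  (σ[a=7]((T ⋈[c=g] S)) ⋈[c=b] R) → 2
E2 subexpression sizes:
  T → 3
  S → 3
  (T ⋈[c=g] S) → 1
  σ[a<7]((T ⋈[c=g] S)) → 0
  R → 3
  (σ[a<7]((T ⋈[c=g] S)) ⋈[c=b] R) → 0

E1 result:
w | a | c | y | g | d | u | b
p | 7 | 7 | t | 7 | 1 | p | 7
p | 7 | 7 | t | 7 | 1 | s | 7
E2 result:
w | a | c | y | g | d | u | b
(0 rows)
Witness: ('p', 7, 7, 't', 7, 1, 's', 7) appears 1× in E1 but 0× in E2.

no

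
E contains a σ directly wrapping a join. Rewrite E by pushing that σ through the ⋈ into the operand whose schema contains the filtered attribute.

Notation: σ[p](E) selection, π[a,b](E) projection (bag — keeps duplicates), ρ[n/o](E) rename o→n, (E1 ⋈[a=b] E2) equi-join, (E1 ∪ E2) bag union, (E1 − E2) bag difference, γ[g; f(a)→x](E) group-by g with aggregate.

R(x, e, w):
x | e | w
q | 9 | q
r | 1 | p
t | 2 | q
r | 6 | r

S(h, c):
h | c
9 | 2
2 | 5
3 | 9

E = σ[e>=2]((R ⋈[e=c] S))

σ filters on e, owned by the left side.
E' = (σ[e>=2](R) ⋈[e=c] S)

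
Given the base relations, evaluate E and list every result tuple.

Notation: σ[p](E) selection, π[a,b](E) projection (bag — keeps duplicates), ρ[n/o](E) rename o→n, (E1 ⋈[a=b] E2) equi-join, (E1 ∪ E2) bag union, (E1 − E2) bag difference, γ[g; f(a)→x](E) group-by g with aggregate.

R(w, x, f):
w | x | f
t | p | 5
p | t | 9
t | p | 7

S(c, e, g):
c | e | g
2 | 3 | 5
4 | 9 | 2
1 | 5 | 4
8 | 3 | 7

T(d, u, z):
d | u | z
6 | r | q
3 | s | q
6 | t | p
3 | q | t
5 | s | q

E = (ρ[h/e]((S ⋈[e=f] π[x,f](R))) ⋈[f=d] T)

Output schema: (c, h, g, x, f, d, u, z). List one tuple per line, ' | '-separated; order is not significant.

Subexpression sizes:
  S → 4
  R → 3
  π[x,f](R) → 3
  (S ⋈[e=f] π[x,f](R)) → 2
  ρ[h/e]((S ⋈[e=f] π[x,f](R))) → 2
  T → 5
  (ρ[h/e]((S ⋈[e=f] π[x,f](R))) ⋈[f=d] T) → 1

== RESULT ==
c | h | g | x | f | d | u | z
1 | 5 | 4 | p | 5 | 5 | s | q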